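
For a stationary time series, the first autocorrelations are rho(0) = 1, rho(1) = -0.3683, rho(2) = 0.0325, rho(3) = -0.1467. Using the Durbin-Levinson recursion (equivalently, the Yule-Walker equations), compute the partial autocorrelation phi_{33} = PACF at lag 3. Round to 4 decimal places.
\phi_{33} = -0.2080

The PACF at lag k is phi_{kk}, the last component of the solution
to the Yule-Walker system G_k phi = r_k where
  (G_k)_{ij} = rho(|i - j|), (r_k)_i = rho(i), i,j = 1..k.
Equivalently, Durbin-Levinson gives phi_{kk} iteratively:
  phi_{11} = rho(1)
  phi_{kk} = [rho(k) - sum_{j=1..k-1} phi_{k-1,j} rho(k-j)]
            / [1 - sum_{j=1..k-1} phi_{k-1,j} rho(j)],
  phi_{k,j} = phi_{k-1,j} - phi_{kk} phi_{k-1,k-j},  j = 1..k-1.
Step k = 1:
  phi_11 = rho(1) = -0.3683.
Step k = 2:
  phi_22 = [rho(2) - phi_11 rho(1)] / [1 - phi_11 rho(1)] = [0.0325 - (-0.3683)(-0.3683)] / [1 - (-0.3683)(-0.3683)]
         = -0.10314489 / 0.86435511 = -0.119332.
  Update: phi_21 = phi_11 - phi_22 phi_11 = -0.3683 - (-0.119332)(-0.3683) = -0.41225.
Step k = 3:
  phi_33 = [rho(3) - phi_21 rho(2) - phi_22 rho(1)] / [1 - phi_21 rho(1) - phi_22 rho(2)]
    numerator   = -0.1467 - (-0.41225)(0.0325) - (-0.119332)(-0.3683) = -0.17725171
    denominator = 1 - (-0.41225)(-0.3683) - (-0.119332)(0.0325) = 0.85204666
  phi_33 = -0.17725171 / 0.85204666 = -0.208.
Therefore phi_{33} = -0.2080.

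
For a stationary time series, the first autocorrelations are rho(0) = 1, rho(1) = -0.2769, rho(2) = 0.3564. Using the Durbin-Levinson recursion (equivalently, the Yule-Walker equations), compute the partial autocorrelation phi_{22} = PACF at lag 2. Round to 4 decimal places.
\phi_{22} = 0.3030

The PACF at lag k is phi_{kk}, the last component of the solution
to the Yule-Walker system G_k phi = r_k where
  (G_k)_{ij} = rho(|i - j|), (r_k)_i = rho(i), i,j = 1..k.
Equivalently, Durbin-Levinson gives phi_{kk} iteratively:
  phi_{11} = rho(1)
  phi_{kk} = [rho(k) - sum_{j=1..k-1} phi_{k-1,j} rho(k-j)]
            / [1 - sum_{j=1..k-1} phi_{k-1,j} rho(j)],
  phi_{k,j} = phi_{k-1,j} - phi_{kk} phi_{k-1,k-j},  j = 1..k-1.
Step k = 1:
  phi_11 = rho(1) = -0.2769.
Step k = 2:
  phi_22 = [rho(2) - phi_11 rho(1)] / [1 - phi_11 rho(1)] = [0.3564 - (-0.2769)(-0.2769)] / [1 - (-0.2769)(-0.2769)]
         = 0.27972639 / 0.92332639 = 0.303.
Therefore phi_{22} = 0.3030.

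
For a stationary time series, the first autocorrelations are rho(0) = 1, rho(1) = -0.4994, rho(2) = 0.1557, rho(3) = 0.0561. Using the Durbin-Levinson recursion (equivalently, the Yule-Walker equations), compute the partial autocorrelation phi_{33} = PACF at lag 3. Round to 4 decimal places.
\phi_{33} = 0.1099

The PACF at lag k is phi_{kk}, the last component of the solution
to the Yule-Walker system G_k phi = r_k where
  (G_k)_{ij} = rho(|i - j|), (r_k)_i = rho(i), i,j = 1..k.
Equivalently, Durbin-Levinson gives phi_{kk} iteratively:
  phi_{11} = rho(1)
  phi_{kk} = [rho(k) - sum_{j=1..k-1} phi_{k-1,j} rho(k-j)]
            / [1 - sum_{j=1..k-1} phi_{k-1,j} rho(j)],
  phi_{k,j} = phi_{k-1,j} - phi_{kk} phi_{k-1,k-j},  j = 1..k-1.
Step k = 1:
  phi_11 = rho(1) = -0.4994.
Step k = 2:
  phi_22 = [rho(2) - phi_11 rho(1)] / [1 - phi_11 rho(1)] = [0.1557 - (-0.4994)(-0.4994)] / [1 - (-0.4994)(-0.4994)]
         = -0.09370036 / 0.75059964 = -0.124834.
  Update: phi_21 = phi_11 - phi_22 phi_11 = -0.4994 - (-0.124834)(-0.4994) = -0.561742.
Step k = 3:
  phi_33 = [rho(3) - phi_21 rho(2) - phi_22 rho(1)] / [1 - phi_21 rho(1) - phi_22 rho(2)]
    numerator   = 0.0561 - (-0.561742)(0.1557) - (-0.124834)(-0.4994) = 0.08122114
    denominator = 1 - (-0.561742)(-0.4994) - (-0.124834)(0.1557) = 0.73890265
  phi_33 = 0.08122114 / 0.73890265 = 0.1099.
Therefore phi_{33} = 0.1099.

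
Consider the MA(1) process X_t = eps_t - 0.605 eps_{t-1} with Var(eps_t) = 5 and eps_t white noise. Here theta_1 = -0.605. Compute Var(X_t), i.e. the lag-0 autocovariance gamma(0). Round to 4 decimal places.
\gamma(0) = 6.8301

For an MA(q) process X_t = eps_t + sum_i theta_i eps_{t-i} with
Var(eps_t) = sigma^2, the variance is
  gamma(0) = sigma^2 * (1 + sum_i theta_i^2).
  sum_i theta_i^2 = (-0.605)^2 = 0.366025.
  gamma(0) = 5 * (1 + 0.366025) = 5 * 1.366025 = 6.830125, which rounds to 6.8301.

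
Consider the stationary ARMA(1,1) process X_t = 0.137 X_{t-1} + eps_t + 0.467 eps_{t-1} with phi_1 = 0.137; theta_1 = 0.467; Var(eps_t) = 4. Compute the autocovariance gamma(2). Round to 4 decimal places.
\gamma(2) = 0.3589

Multiply the model equation by X_{t-k} and take expectations. With theta_0 = psi_0 = 1 and psi_j the MA(infinity) weights, this gives
  gamma(k) - sum_i phi_i gamma(k-i) = c_k,
  c_k = sigma^2 * sum_{j=k..q} theta_j psi_{j-k}   (c_k = 0 for k > q),
using gamma(-m) = gamma(m).
psi-weights needed (psi_j = theta_j + sum_i phi_i psi_{j-i}):
  psi_1 = theta_1 + phi_1 = 0.467 + (0.137) = 0.604
Right-hand sides:
  c_0 = sigma^2 (1 + theta_1 psi_1) = 4 * (1 + (0.467)(0.604)) = 4 * 1.282068 = 5.128272
  c_1 = sigma^2 theta_1 = 4 * (0.467) = 1.868
  c_2 = 0
Equations for k = 0 and k = 1 (AR order 1):
  gamma(0) = phi_1 gamma(1) + c_0
  gamma(1) = phi_1 gamma(0) + c_1
Substituting the second into the first: gamma(0) (1 - phi_1^2) = c_0 + phi_1 c_1, so
  gamma(0) = (c_0 + phi_1 c_1) / (1 - phi_1^2) = (5.128272 + (0.137)(1.868)) / (1 - (0.137)^2) = 5.384188 / 0.981231 = 5.487177.
  gamma(1) = phi_1 gamma(0) + c_1 = (0.137)(5.487177) + (1.868) = 2.619743.
For k = 2 (> q): gamma(2) = phi_1 gamma(1) = (0.137)(2.619743) = 0.358905.
Therefore gamma(2) = 0.3589 (to 4 decimal places).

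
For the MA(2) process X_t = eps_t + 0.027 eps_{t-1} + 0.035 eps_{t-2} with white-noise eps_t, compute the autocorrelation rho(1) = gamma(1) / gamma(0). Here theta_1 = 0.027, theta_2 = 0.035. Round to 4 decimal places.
\rho(1) = 0.0279

For an MA(q) process with theta_0 = 1, the autocovariance is
  gamma(k) = sigma^2 * sum_{i=0..q-k} theta_i * theta_{i+k},
and rho(k) = gamma(k) / gamma(0). Sigma^2 cancels.
  numerator   = (1)*(0.027) + (0.027)*(0.035) = 0.027945.
  denominator = (1)^2 + (0.027)^2 + (0.035)^2 = 1.001954.
  rho(1) = 0.027945 / 1.001954 = 0.0279.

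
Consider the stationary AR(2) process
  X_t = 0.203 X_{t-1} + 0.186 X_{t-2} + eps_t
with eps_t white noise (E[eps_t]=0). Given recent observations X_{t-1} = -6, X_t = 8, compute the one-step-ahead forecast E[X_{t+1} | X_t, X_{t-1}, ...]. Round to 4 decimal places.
E[X_{t+1} \mid \mathcal F_t] = 0.5080

For an AR(p) model X_t = c + sum_i phi_i X_{t-i} + eps_t, the
one-step-ahead conditional mean is
  E[X_{t+1} | X_t, ...] = c + sum_i phi_i X_{t+1-i}.
Substitute known values:
  E[X_{t+1} | ...] = (0.203) * (8) + (0.186) * (-6)
                   = 0.5080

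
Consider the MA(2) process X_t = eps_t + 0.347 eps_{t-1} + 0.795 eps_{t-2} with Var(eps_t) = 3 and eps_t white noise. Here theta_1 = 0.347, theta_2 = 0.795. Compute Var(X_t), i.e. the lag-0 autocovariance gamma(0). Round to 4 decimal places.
\gamma(0) = 5.2573

For an MA(q) process X_t = eps_t + sum_i theta_i eps_{t-i} with
Var(eps_t) = sigma^2, the variance is
  gamma(0) = sigma^2 * (1 + sum_i theta_i^2).
  sum_i theta_i^2 = (0.347)^2 + (0.795)^2 = 0.120409 + 0.632025 = 0.752434.
  gamma(0) = 3 * (1 + 0.752434) = 3 * 1.752434 = 5.257302, which rounds to 5.2573.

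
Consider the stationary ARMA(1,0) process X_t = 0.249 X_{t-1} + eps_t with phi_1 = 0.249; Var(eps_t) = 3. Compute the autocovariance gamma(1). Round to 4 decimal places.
\gamma(1) = 0.7964

Multiply the model equation by X_{t-k} and take expectations. With theta_0 = psi_0 = 1 and psi_j the MA(infinity) weights, this gives
  gamma(k) - sum_i phi_i gamma(k-i) = c_k,
  c_k = sigma^2 * sum_{j=k..q} theta_j psi_{j-k}   (c_k = 0 for k > q),
using gamma(-m) = gamma(m).
Pure AR (q = 0): c_0 = sigma^2 = 3, c_k = 0 for k >= 1.
Equations for k = 0 and k = 1 (AR order 1):
  gamma(0) = phi_1 gamma(1) + c_0
  gamma(1) = phi_1 gamma(0) + c_1
Substituting the second into the first: gamma(0) (1 - phi_1^2) = c_0 + phi_1 c_1, so
  gamma(0) = c_0 / (1 - phi_1^2) = 3 / (1 - (0.249)^2) = 3 / 0.937999 = 3.198298.
  gamma(1) = phi_1 gamma(0) = (0.249)(3.198298) = 0.796376.
Therefore gamma(1) = 0.7964 (to 4 decimal places).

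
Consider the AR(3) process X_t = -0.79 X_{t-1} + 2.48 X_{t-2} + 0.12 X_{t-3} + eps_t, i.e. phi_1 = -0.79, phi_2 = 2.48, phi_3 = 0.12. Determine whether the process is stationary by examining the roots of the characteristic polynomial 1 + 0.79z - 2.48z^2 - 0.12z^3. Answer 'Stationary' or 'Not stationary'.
\text{Not stationary}

The AR(p) characteristic polynomial is P(z) = 1 + 0.79z - 2.48z^2 - 0.12z^3.
Stationarity requires all roots to lie outside the unit circle, i.e. |z| > 1 for every root.
Degree 3: look for a simple real root z0 first, then factor out (1 - z/z0) and solve the remaining quadratic.
Testing z0 = -0.5: P(-0.5) = 1 + (0.79)(-0.5) + (-2.48)(-0.5)^2 + (-0.12)(-0.5)^3
  = 1 + (-0.395) + (-0.62) + (0.015) = 0.  So z_0 = -0.5 is a root, |z_0| = 0.5.
Divide out the factor (1 + 2 z) = (1 - z/z0) (since 1/z0 = -2):
  P(z) = (1 + 2 z)(1 + (-1.21) z + (-0.06) z^2)
  [check: z-coef -1.21 - (-2) = 0.79; z^2-coef -0.06 - (-2)(-1.21) = -2.48; z^3-coef -(-2)(-0.06) = -0.12.]
Remaining roots from the quadratic factor 1 + (-1.21) z + (-0.06) z^2:
  Set 1 + (-1.21) z + (-0.06) z^2 = 0, i.e. a z^2 + b z + c = 0 with a = -0.06, b = -1.21, c = 1.
  Discriminant D = b^2 - 4ac = (-1.21)^2 - 4*(-0.06)*1 = 1.4641 - (-0.24) = 1.7041.
  D >= 0, so the roots are real: z = (-b +/- sqrt(D)) / (2a) = (1.21 +/- 1.305412) / (-0.12).
    z_1 = (1.21 + 1.305412) / (-0.12) = -20.9618,   |z_1| = 20.9618.
    z_2 = (1.21 - 1.305412) / (-0.12) = 0.7951,   |z_2| = 0.7951.
Moduli of all roots: 0.5000, 20.9618, 0.7951.
All moduli strictly greater than 1? No.
Verdict: Not stationary.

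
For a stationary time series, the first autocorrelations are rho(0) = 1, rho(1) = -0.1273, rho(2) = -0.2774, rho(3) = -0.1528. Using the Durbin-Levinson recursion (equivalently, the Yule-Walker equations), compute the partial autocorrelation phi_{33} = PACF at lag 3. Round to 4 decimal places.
\phi_{33} = -0.2641

The PACF at lag k is phi_{kk}, the last component of the solution
to the Yule-Walker system G_k phi = r_k where
  (G_k)_{ij} = rho(|i - j|), (r_k)_i = rho(i), i,j = 1..k.
Equivalently, Durbin-Levinson gives phi_{kk} iteratively:
  phi_{11} = rho(1)
  phi_{kk} = [rho(k) - sum_{j=1..k-1} phi_{k-1,j} rho(k-j)]
            / [1 - sum_{j=1..k-1} phi_{k-1,j} rho(j)],
  phi_{k,j} = phi_{k-1,j} - phi_{kk} phi_{k-1,k-j},  j = 1..k-1.
Step k = 1:
  phi_11 = rho(1) = -0.1273.
Step k = 2:
  phi_22 = [rho(2) - phi_11 rho(1)] / [1 - phi_11 rho(1)] = [-0.2774 - (-0.1273)(-0.1273)] / [1 - (-0.1273)(-0.1273)]
         = -0.29360529 / 0.98379471 = -0.298442.
  Update: phi_21 = phi_11 - phi_22 phi_11 = -0.1273 - (-0.298442)(-0.1273) = -0.165292.
Step k = 3:
  phi_33 = [rho(3) - phi_21 rho(2) - phi_22 rho(1)] / [1 - phi_21 rho(1) - phi_22 rho(2)]
    numerator   = -0.1528 - (-0.165292)(-0.2774) - (-0.298442)(-0.1273) = -0.23664351
    denominator = 1 - (-0.165292)(-0.1273) - (-0.298442)(-0.2774) = 0.89617067
  phi_33 = -0.23664351 / 0.89617067 = -0.2641.
Therefore phi_{33} = -0.2641.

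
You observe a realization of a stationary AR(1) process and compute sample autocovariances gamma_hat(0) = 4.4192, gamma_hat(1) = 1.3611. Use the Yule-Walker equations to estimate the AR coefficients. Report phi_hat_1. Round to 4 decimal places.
\hat\phi_{1} = 0.3080

The Yule-Walker equations for an AR(p) process read, in matrix form,
  Gamma_p phi = r_p,   with   (Gamma_p)_{ij} = gamma(|i - j|),
                       (r_p)_i = gamma(i),   i,j = 1..p.
Substitute the sample gammas (Toeplitz matrix and right-hand side of size 1):
  Gamma_p = [[4.4192]]
  r_p     = [1.3611]
With p = 1 this is the single equation gamma(0) phi_1 = gamma(1):
  phi_hat_1 = gamma(1) / gamma(0) = 1.3611 / 4.4192 = 0.3080.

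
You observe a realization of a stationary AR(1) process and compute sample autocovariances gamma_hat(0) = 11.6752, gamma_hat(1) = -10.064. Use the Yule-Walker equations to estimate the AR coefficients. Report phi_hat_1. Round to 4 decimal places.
\hat\phi_{1} = -0.8620

The Yule-Walker equations for an AR(p) process read, in matrix form,
  Gamma_p phi = r_p,   with   (Gamma_p)_{ij} = gamma(|i - j|),
                       (r_p)_i = gamma(i),   i,j = 1..p.
Substitute the sample gammas (Toeplitz matrix and right-hand side of size 1):
  Gamma_p = [[11.6752]]
  r_p     = [-10.064]
With p = 1 this is the single equation gamma(0) phi_1 = gamma(1):
  phi_hat_1 = gamma(1) / gamma(0) = -10.064 / 11.6752 = -0.8620.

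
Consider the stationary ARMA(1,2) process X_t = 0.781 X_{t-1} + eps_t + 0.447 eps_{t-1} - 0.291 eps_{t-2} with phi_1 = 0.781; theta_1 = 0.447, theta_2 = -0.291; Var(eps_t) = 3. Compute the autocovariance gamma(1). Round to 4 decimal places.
\gamma(1) = 8.8262

Multiply the model equation by X_{t-k} and take expectations. With theta_0 = psi_0 = 1 and psi_j the MA(infinity) weights, this gives
  gamma(k) - sum_i phi_i gamma(k-i) = c_k,
  c_k = sigma^2 * sum_{j=k..q} theta_j psi_{j-k}   (c_k = 0 for k > q),
using gamma(-m) = gamma(m).
psi-weights needed (psi_j = theta_j + sum_i phi_i psi_{j-i}):
  psi_1 = theta_1 + phi_1 = 0.447 + (0.781) = 1.228
  psi_2 = theta_2 + phi_1 psi_1 = -0.291 + (0.781)(1.228) = 0.668068
Right-hand sides:
  c_0 = sigma^2 (1 + theta_1 psi_1 + theta_2 psi_2) = 3 * (1 + (0.447)(1.228) + (-0.291)(0.668068)) = 3 * 1.354508 = 4.063525
  c_1 = sigma^2 (theta_1 + theta_2 psi_1) = 3 * (0.447 + (-0.291)(1.228)) = 0.268956
  c_2 = sigma^2 theta_2 = 3 * (-0.291) = -0.873
Equations for k = 0 and k = 1 (AR order 1):
  gamma(0) = phi_1 gamma(1) + c_0
  gamma(1) = phi_1 gamma(0) + c_1
Substituting the second into the first: gamma(0) (1 - phi_1^2) = c_0 + phi_1 c_1, so
  gamma(0) = (c_0 + phi_1 c_1) / (1 - phi_1^2) = (4.063525 + (0.781)(0.268956)) / (1 - (0.781)^2) = 4.273579 / 0.390039 = 10.9568.
  gamma(1) = phi_1 gamma(0) + c_1 = (0.781)(10.9568) + (0.268956) = 8.826217.
Therefore gamma(1) = 8.8262 (to 4 decimal places).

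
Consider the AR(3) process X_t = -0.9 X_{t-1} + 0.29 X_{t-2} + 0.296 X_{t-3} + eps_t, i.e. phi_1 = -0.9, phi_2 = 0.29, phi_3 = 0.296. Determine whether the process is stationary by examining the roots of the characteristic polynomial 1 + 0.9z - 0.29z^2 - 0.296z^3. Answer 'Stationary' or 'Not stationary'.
\text{Stationary}

The AR(p) characteristic polynomial is P(z) = 1 + 0.9z - 0.29z^2 - 0.296z^3.
Stationarity requires all roots to lie outside the unit circle, i.e. |z| > 1 for every root.
Degree 3: look for a simple real root z0 first, then factor out (1 - z/z0) and solve the remaining quadratic.
Testing z0 = -1.25: P(-1.25) = 1 + (0.9)(-1.25) + (-0.29)(-1.25)^2 + (-0.296)(-1.25)^3
  = 1 + (-1.125) + (-0.453125) + (0.578125) = 0.  So z_0 = -1.25 is a root, |z_0| = 1.25.
Divide out the factor (1 + 0.8 z) = (1 - z/z0) (since 1/z0 = -0.8):
  P(z) = (1 + 0.8 z)(1 + (0.1) z + (-0.37) z^2)
  [check: z-coef 0.1 - (-0.8) = 0.9; z^2-coef -0.37 - (-0.8)(0.1) = -0.29; z^3-coef -(-0.8)(-0.37) = -0.296.]
Remaining roots from the quadratic factor 1 + (0.1) z + (-0.37) z^2:
  Set 1 + (0.1) z + (-0.37) z^2 = 0, i.e. a z^2 + b z + c = 0 with a = -0.37, b = 0.1, c = 1.
  Discriminant D = b^2 - 4ac = (0.1)^2 - 4*(-0.37)*1 = 0.01 - (-1.48) = 1.49.
  D >= 0, so the roots are real: z = (-b +/- sqrt(D)) / (2a) = (-0.1 +/- 1.220656) / (-0.74).
    z_1 = (-0.1 + 1.220656) / (-0.74) = -1.5144,   |z_1| = 1.5144.
    z_2 = (-0.1 - 1.220656) / (-0.74) = 1.7847,   |z_2| = 1.7847.
Moduli of all roots: 1.2500, 1.5144, 1.7847.
All moduli strictly greater than 1? Yes.
Verdict: Stationary.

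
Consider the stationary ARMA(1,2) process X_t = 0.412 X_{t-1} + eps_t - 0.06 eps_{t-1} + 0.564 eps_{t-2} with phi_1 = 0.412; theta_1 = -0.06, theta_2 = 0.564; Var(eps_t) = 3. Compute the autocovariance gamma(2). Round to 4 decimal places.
\gamma(2) = 2.7439

Multiply the model equation by X_{t-k} and take expectations. With theta_0 = psi_0 = 1 and psi_j the MA(infinity) weights, this gives
  gamma(k) - sum_i phi_i gamma(k-i) = c_k,
  c_k = sigma^2 * sum_{j=k..q} theta_j psi_{j-k}   (c_k = 0 for k > q),
using gamma(-m) = gamma(m).
psi-weights needed (psi_j = theta_j + sum_i phi_i psi_{j-i}):
  psi_1 = theta_1 + phi_1 = -0.06 + (0.412) = 0.352
  psi_2 = theta_2 + phi_1 psi_1 = 0.564 + (0.412)(0.352) = 0.709024
Right-hand sides:
  c_0 = sigma^2 (1 + theta_1 psi_1 + theta_2 psi_2) = 3 * (1 + (-0.06)(0.352) + (0.564)(0.709024)) = 3 * 1.37877 = 4.136309
  c_1 = sigma^2 (theta_1 + theta_2 psi_1) = 3 * (-0.06 + (0.564)(0.352)) = 0.415584
  c_2 = sigma^2 theta_2 = 3 * (0.564) = 1.692
Equations for k = 0 and k = 1 (AR order 1):
  gamma(0) = phi_1 gamma(1) + c_0
  gamma(1) = phi_1 gamma(0) + c_1
Substituting the second into the first: gamma(0) (1 - phi_1^2) = c_0 + phi_1 c_1, so
  gamma(0) = (c_0 + phi_1 c_1) / (1 - phi_1^2) = (4.136309 + (0.412)(0.415584)) / (1 - (0.412)^2) = 4.307529 / 0.830256 = 5.188194.
  gamma(1) = phi_1 gamma(0) + c_1 = (0.412)(5.188194) + (0.415584) = 2.55312.
For k = 2: gamma(2) = phi_1 gamma(1) + c_2
  = (0.412)(2.55312) + (1.692) = 2.743885.
Therefore gamma(2) = 2.7439 (to 4 decimal places).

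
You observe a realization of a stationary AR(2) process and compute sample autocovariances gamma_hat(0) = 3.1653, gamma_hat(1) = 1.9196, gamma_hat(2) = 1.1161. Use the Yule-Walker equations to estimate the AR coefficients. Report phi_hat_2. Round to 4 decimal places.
\hat\phi_{2} = -0.0240

The Yule-Walker equations for an AR(p) process read, in matrix form,
  Gamma_p phi = r_p,   with   (Gamma_p)_{ij} = gamma(|i - j|),
                       (r_p)_i = gamma(i),   i,j = 1..p.
Substitute the sample gammas (Toeplitz matrix and right-hand side of size 2):
  Gamma_p = [[3.1653, 1.9196], [1.9196, 3.1653]]
  r_p     = [1.9196, 1.1161]
Written out:
  3.1653 phi_1 + 1.9196 phi_2 = 1.9196
  1.9196 phi_1 + 3.1653 phi_2 = 1.1161
Solve by Cramer's rule:
  det = gamma(0)^2 - gamma(1)^2 = (3.1653)^2 - (1.9196)^2 = 10.01912409 - 3.68486416 = 6.33425993
  phi_hat_1 = [gamma(1) gamma(0) - gamma(1) gamma(2)] / det = [(1.9196)(3.1653) - (1.9196)(1.1161)] / 6.33425993 = 3.93364432 / 6.33425993 = 0.621
  phi_hat_2 = [gamma(0) gamma(2) - gamma(1)^2] / det = [(3.1653)(1.1161) - (1.9196)^2] / 6.33425993 = -0.15207283 / 6.33425993 = -0.024
So phi_hat = [0.6210, -0.0240].
Therefore phi_hat_2 = -0.0240.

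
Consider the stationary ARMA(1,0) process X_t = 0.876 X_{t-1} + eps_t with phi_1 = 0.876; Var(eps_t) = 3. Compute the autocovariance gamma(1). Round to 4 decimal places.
\gamma(1) = 11.2972

Multiply the model equation by X_{t-k} and take expectations. With theta_0 = psi_0 = 1 and psi_j the MA(infinity) weights, this gives
  gamma(k) - sum_i phi_i gamma(k-i) = c_k,
  c_k = sigma^2 * sum_{j=k..q} theta_j psi_{j-k}   (c_k = 0 for k > q),
using gamma(-m) = gamma(m).
Pure AR (q = 0): c_0 = sigma^2 = 3, c_k = 0 for k >= 1.
Equations for k = 0 and k = 1 (AR order 1):
  gamma(0) = phi_1 gamma(1) + c_0
  gamma(1) = phi_1 gamma(0) + c_1
Substituting the second into the first: gamma(0) (1 - phi_1^2) = c_0 + phi_1 c_1, so
  gamma(0) = c_0 / (1 - phi_1^2) = 3 / (1 - (0.876)^2) = 3 / 0.232624 = 12.896348.
  gamma(1) = phi_1 gamma(0) = (0.876)(12.896348) = 11.297201.
Therefore gamma(1) = 11.2972 (to 4 decimal places).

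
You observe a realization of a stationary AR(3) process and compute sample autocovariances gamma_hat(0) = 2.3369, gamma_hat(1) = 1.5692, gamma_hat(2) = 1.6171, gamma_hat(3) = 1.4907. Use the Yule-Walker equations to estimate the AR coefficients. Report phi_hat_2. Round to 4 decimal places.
\hat\phi_{2} = 0.3690

The Yule-Walker equations for an AR(p) process read, in matrix form,
  Gamma_p phi = r_p,   with   (Gamma_p)_{ij} = gamma(|i - j|),
                       (r_p)_i = gamma(i),   i,j = 1..p.
Substitute the sample gammas (Toeplitz matrix and right-hand side of size 3):
  Gamma_p = [[2.3369, 1.5692, 1.6171], [1.5692, 2.3369, 1.5692], [1.6171, 1.5692, 2.3369]]
  r_p     = [1.5692, 1.6171, 1.4907]
Written out (R1..R3):
  (R1) 2.3369 phi_1 + 1.5692 phi_2 + 1.6171 phi_3 = 1.5692
  (R2) 1.5692 phi_1 + 2.3369 phi_2 + 1.5692 phi_3 = 1.6171
  (R3) 1.6171 phi_1 + 1.5692 phi_2 + 2.3369 phi_3 = 1.4907
Gaussian elimination:
  R2 <- R2 - (1.5692/2.3369) R1 = R2 - (0.671488) R1:  1.283201 phi_2 + 0.483337 phi_3 = 0.563401
  R3 <- R3 - (1.6171/2.3369) R1 = R3 - (0.691985) R1:  0.483337 phi_2 + 1.217891 phi_3 = 0.404837
  R3 <- R3 - (0.483337/1.283201) R2 = R3 - (0.376665) R2:  1.035835 phi_3 = 0.192623
Back-substitution:
  phi_hat_3 = 0.192623 / 1.035835 = 0.18596
  phi_hat_2 = (0.563401 - (0.483337)(0.18596)) / 1.283201 = 0.369015
  phi_hat_1 = (1.5692 - (1.5692)(0.369015) - (1.6171)(0.18596)) / 2.3369 = 0.295018
So phi_hat = [0.2950, 0.3690, 0.1860].
Therefore phi_hat_2 = 0.3690.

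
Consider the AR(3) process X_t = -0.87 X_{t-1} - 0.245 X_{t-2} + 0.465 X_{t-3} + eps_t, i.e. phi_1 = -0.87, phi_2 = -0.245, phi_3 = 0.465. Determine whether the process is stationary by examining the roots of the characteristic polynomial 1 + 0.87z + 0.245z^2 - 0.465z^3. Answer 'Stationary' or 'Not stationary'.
\text{Stationary}

The AR(p) characteristic polynomial is P(z) = 1 + 0.87z + 0.245z^2 - 0.465z^3.
Stationarity requires all roots to lie outside the unit circle, i.e. |z| > 1 for every root.
Degree 3: look for a simple real root z0 first, then factor out (1 - z/z0) and solve the remaining quadratic.
Testing z0 = 2: P(2) = 1 + (0.87)(2) + (0.245)(2)^2 + (-0.465)(2)^3
  = 1 + (1.74) + (0.98) + (-3.72) = 0.  So z_0 = 2 is a root, |z_0| = 2.
Divide out the factor (1 - 0.5 z) = (1 - z/z0) (since 1/z0 = 0.5):
  P(z) = (1 - 0.5 z)(1 + (1.37) z + (0.93) z^2)
  [check: z-coef 1.37 - (0.5) = 0.87; z^2-coef 0.93 - (0.5)(1.37) = 0.245; z^3-coef -(0.5)(0.93) = -0.465.]
Remaining roots from the quadratic factor 1 + (1.37) z + (0.93) z^2:
  Set 1 + (1.37) z + (0.93) z^2 = 0, i.e. a z^2 + b z + c = 0 with a = 0.93, b = 1.37, c = 1.
  Discriminant D = b^2 - 4ac = (1.37)^2 - 4*(0.93)*1 = 1.8769 - (3.72) = -1.8431.
  D < 0, so the roots are the complex-conjugate pair z = (-b +/- i sqrt(-D)) / (2a) = -0.7366 +/- 0.7299i.
  For a conjugate pair |z|^2 = z * conj(z) = (product of roots) = c/a = 1/(0.93) = 1.075269, so |z| = sqrt(1.075269) = 1.037 for both roots.
Moduli of all roots: 2.0000, 1.0370, 1.0370.
All moduli strictly greater than 1? Yes.
Verdict: Stationary.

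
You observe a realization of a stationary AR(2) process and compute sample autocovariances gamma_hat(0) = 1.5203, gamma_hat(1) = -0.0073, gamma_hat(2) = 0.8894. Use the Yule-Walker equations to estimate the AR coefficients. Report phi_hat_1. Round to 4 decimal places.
\hat\phi_{1} = -0.0020

The Yule-Walker equations for an AR(p) process read, in matrix form,
  Gamma_p phi = r_p,   with   (Gamma_p)_{ij} = gamma(|i - j|),
                       (r_p)_i = gamma(i),   i,j = 1..p.
Substitute the sample gammas (Toeplitz matrix and right-hand side of size 2):
  Gamma_p = [[1.5203, -0.0073], [-0.0073, 1.5203]]
  r_p     = [-0.0073, 0.8894]
Written out:
  1.5203 phi_1 - 0.0073 phi_2 = -0.0073
  -0.0073 phi_1 + 1.5203 phi_2 = 0.8894
Solve by Cramer's rule:
  det = gamma(0)^2 - gamma(1)^2 = (1.5203)^2 - (-0.0073)^2 = 2.31131209 - 0.00005329 = 2.3112588
  phi_hat_1 = [gamma(1) gamma(0) - gamma(1) gamma(2)] / det = [(-0.0073)(1.5203) - (-0.0073)(0.8894)] / 2.3112588 = -0.00460557 / 2.3112588 = -0.002
  phi_hat_2 = [gamma(0) gamma(2) - gamma(1)^2] / det = [(1.5203)(0.8894) - (-0.0073)^2] / 2.3112588 = 1.35210153 / 2.3112588 = 0.585
So phi_hat = [-0.0020, 0.5850].
Therefore phi_hat_1 = -0.0020.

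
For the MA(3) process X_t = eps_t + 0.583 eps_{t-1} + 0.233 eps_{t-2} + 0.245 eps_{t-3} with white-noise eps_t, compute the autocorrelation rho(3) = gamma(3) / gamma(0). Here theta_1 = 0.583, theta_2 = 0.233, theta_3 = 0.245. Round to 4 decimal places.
\rho(3) = 0.1685

For an MA(q) process with theta_0 = 1, the autocovariance is
  gamma(k) = sigma^2 * sum_{i=0..q-k} theta_i * theta_{i+k},
and rho(k) = gamma(k) / gamma(0). Sigma^2 cancels.
  numerator   = (1)*(0.245) = 0.245.
  denominator = (1)^2 + (0.583)^2 + (0.233)^2 + (0.245)^2 = 1.454203.
  rho(3) = 0.245 / 1.454203 = 0.1685.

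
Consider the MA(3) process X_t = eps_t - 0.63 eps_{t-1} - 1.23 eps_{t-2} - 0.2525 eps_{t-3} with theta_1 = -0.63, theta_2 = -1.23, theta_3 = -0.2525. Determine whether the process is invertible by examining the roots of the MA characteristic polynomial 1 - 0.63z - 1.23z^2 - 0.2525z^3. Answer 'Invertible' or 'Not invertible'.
\text{Not invertible}

The MA(q) characteristic polynomial is P(z) = 1 - 0.63z - 1.23z^2 - 0.2525z^3.
Invertibility requires all roots to lie outside the unit circle, i.e. |z| > 1 for every root.
Degree 3: look for a simple real root z0 first, then factor out (1 - z/z0) and solve the remaining quadratic.
Testing z0 = -4: P(-4) = 1 + (-0.63)(-4) + (-1.23)(-4)^2 + (-0.2525)(-4)^3
  = 1 + (2.52) + (-19.68) + (16.16) = 0.  So z_0 = -4 is a root, |z_0| = 4.
Divide out the factor (1 + 0.25 z) = (1 - z/z0) (since 1/z0 = -0.25):
  P(z) = (1 + 0.25 z)(1 + (-0.88) z + (-1.01) z^2)
  [check: z-coef -0.88 - (-0.25) = -0.63; z^2-coef -1.01 - (-0.25)(-0.88) = -1.23; z^3-coef -(-0.25)(-1.01) = -0.2525.]
Remaining roots from the quadratic factor 1 + (-0.88) z + (-1.01) z^2:
  Set 1 + (-0.88) z + (-1.01) z^2 = 0, i.e. a z^2 + b z + c = 0 with a = -1.01, b = -0.88, c = 1.
  Discriminant D = b^2 - 4ac = (-0.88)^2 - 4*(-1.01)*1 = 0.7744 - (-4.04) = 4.8144.
  D >= 0, so the roots are real: z = (-b +/- sqrt(D)) / (2a) = (0.88 +/- 2.194174) / (-2.02).
    z_1 = (0.88 + 2.194174) / (-2.02) = -1.5219,   |z_1| = 1.5219.
    z_2 = (0.88 - 2.194174) / (-2.02) = 0.6506,   |z_2| = 0.6506.
Moduli of all roots: 4.0000, 1.5219, 0.6506.
All moduli strictly greater than 1? No.
Verdict: Not invertible.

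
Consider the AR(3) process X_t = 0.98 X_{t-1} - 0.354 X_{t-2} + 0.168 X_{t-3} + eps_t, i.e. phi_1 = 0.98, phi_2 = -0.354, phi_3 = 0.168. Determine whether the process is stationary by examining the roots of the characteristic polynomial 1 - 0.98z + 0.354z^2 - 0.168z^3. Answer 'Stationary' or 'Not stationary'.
\text{Stationary}

The AR(p) characteristic polynomial is P(z) = 1 - 0.98z + 0.354z^2 - 0.168z^3.
Stationarity requires all roots to lie outside the unit circle, i.e. |z| > 1 for every root.
Degree 3: look for a simple real root z0 first, then factor out (1 - z/z0) and solve the remaining quadratic.
Testing z0 = 1.25: P(1.25) = 1 + (-0.98)(1.25) + (0.354)(1.25)^2 + (-0.168)(1.25)^3
  = 1 + (-1.225) + (0.553125) + (-0.328125) = 0.  So z_0 = 1.25 is a root, |z_0| = 1.25.
Divide out the factor (1 - 0.8 z) = (1 - z/z0) (since 1/z0 = 0.8):
  P(z) = (1 - 0.8 z)(1 + (-0.18) z + (0.21) z^2)
  [check: z-coef -0.18 - (0.8) = -0.98; z^2-coef 0.21 - (0.8)(-0.18) = 0.354; z^3-coef -(0.8)(0.21) = -0.168.]
Remaining roots from the quadratic factor 1 + (-0.18) z + (0.21) z^2:
  Set 1 + (-0.18) z + (0.21) z^2 = 0, i.e. a z^2 + b z + c = 0 with a = 0.21, b = -0.18, c = 1.
  Discriminant D = b^2 - 4ac = (-0.18)^2 - 4*(0.21)*1 = 0.0324 - (0.84) = -0.8076.
  D < 0, so the roots are the complex-conjugate pair z = (-b +/- i sqrt(-D)) / (2a) = 0.4286 +/- 2.1397i.
  For a conjugate pair |z|^2 = z * conj(z) = (product of roots) = c/a = 1/(0.21) = 4.761905, so |z| = sqrt(4.761905) = 2.1822 for both roots.
Moduli of all roots: 1.2500, 2.1822, 2.1822.
All moduli strictly greater than 1? Yes.
Verdict: Stationary.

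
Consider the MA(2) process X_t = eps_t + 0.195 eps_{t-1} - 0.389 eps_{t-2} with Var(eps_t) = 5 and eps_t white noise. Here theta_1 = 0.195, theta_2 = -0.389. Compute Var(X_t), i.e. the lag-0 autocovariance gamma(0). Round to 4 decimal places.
\gamma(0) = 5.9467

For an MA(q) process X_t = eps_t + sum_i theta_i eps_{t-i} with
Var(eps_t) = sigma^2, the variance is
  gamma(0) = sigma^2 * (1 + sum_i theta_i^2).
  sum_i theta_i^2 = (0.195)^2 + (-0.389)^2 = 0.038025 + 0.151321 = 0.189346.
  gamma(0) = 5 * (1 + 0.189346) = 5 * 1.189346 = 5.94673, which rounds to 5.9467.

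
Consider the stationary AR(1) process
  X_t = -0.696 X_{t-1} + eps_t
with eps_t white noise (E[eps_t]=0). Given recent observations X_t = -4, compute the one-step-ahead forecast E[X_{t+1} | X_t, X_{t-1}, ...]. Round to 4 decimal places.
E[X_{t+1} \mid \mathcal F_t] = 2.7840

For an AR(p) model X_t = c + sum_i phi_i X_{t-i} + eps_t, the
one-step-ahead conditional mean is
  E[X_{t+1} | X_t, ...] = c + sum_i phi_i X_{t+1-i}.
Substitute known values:
  E[X_{t+1} | ...] = (-0.696) * (-4)
                   = 2.7840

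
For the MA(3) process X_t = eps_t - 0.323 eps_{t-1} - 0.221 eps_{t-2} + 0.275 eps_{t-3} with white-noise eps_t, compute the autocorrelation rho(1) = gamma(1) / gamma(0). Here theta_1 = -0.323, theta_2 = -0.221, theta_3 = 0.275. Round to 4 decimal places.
\rho(1) = -0.2542

For an MA(q) process with theta_0 = 1, the autocovariance is
  gamma(k) = sigma^2 * sum_{i=0..q-k} theta_i * theta_{i+k},
and rho(k) = gamma(k) / gamma(0). Sigma^2 cancels.
  numerator   = (1)*(-0.323) + (-0.323)*(-0.221) + (-0.221)*(0.275) = -0.312392.
  denominator = (1)^2 + (-0.323)^2 + (-0.221)^2 + (0.275)^2 = 1.228795.
  rho(1) = -0.312392 / 1.228795 = -0.2542.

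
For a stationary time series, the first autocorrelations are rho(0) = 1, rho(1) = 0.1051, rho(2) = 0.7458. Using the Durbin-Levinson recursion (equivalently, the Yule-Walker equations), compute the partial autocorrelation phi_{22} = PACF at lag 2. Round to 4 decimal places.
\phi_{22} = 0.7430

The PACF at lag k is phi_{kk}, the last component of the solution
to the Yule-Walker system G_k phi = r_k where
  (G_k)_{ij} = rho(|i - j|), (r_k)_i = rho(i), i,j = 1..k.
Equivalently, Durbin-Levinson gives phi_{kk} iteratively:
  phi_{11} = rho(1)
  phi_{kk} = [rho(k) - sum_{j=1..k-1} phi_{k-1,j} rho(k-j)]
            / [1 - sum_{j=1..k-1} phi_{k-1,j} rho(j)],
  phi_{k,j} = phi_{k-1,j} - phi_{kk} phi_{k-1,k-j},  j = 1..k-1.
Step k = 1:
  phi_11 = rho(1) = 0.1051.
Step k = 2:
  phi_22 = [rho(2) - phi_11 rho(1)] / [1 - phi_11 rho(1)] = [0.7458 - (0.1051)(0.1051)] / [1 - (0.1051)(0.1051)]
         = 0.73475399 / 0.98895399 = 0.743.
Therefore phi_{22} = 0.7430.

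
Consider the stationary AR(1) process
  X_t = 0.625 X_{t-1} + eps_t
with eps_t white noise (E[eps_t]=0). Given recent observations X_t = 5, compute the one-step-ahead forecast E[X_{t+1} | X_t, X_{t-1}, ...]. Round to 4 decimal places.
E[X_{t+1} \mid \mathcal F_t] = 3.1250

For an AR(p) model X_t = c + sum_i phi_i X_{t-i} + eps_t, the
one-step-ahead conditional mean is
  E[X_{t+1} | X_t, ...] = c + sum_i phi_i X_{t+1-i}.
Substitute known values:
  E[X_{t+1} | ...] = (0.625) * (5)
                   = 3.1250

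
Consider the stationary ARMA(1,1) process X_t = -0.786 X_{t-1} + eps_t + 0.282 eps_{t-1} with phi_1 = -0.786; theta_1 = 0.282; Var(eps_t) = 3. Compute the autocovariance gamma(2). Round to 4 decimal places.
\gamma(2) = 2.4202

Multiply the model equation by X_{t-k} and take expectations. With theta_0 = psi_0 = 1 and psi_j the MA(infinity) weights, this gives
  gamma(k) - sum_i phi_i gamma(k-i) = c_k,
  c_k = sigma^2 * sum_{j=k..q} theta_j psi_{j-k}   (c_k = 0 for k > q),
using gamma(-m) = gamma(m).
psi-weights needed (psi_j = theta_j + sum_i phi_i psi_{j-i}):
  psi_1 = theta_1 + phi_1 = 0.282 + (-0.786) = -0.504
Right-hand sides:
  c_0 = sigma^2 (1 + theta_1 psi_1) = 3 * (1 + (0.282)(-0.504)) = 3 * 0.857872 = 2.573616
  c_1 = sigma^2 theta_1 = 3 * (0.282) = 0.846
  c_2 = 0
Equations for k = 0 and k = 1 (AR order 1):
  gamma(0) = phi_1 gamma(1) + c_0
  gamma(1) = phi_1 gamma(0) + c_1
Substituting the second into the first: gamma(0) (1 - phi_1^2) = c_0 + phi_1 c_1, so
  gamma(0) = (c_0 + phi_1 c_1) / (1 - phi_1^2) = (2.573616 + (-0.786)(0.846)) / (1 - (-0.786)^2) = 1.90866 / 0.382204 = 4.993825.
  gamma(1) = phi_1 gamma(0) + c_1 = (-0.786)(4.993825) + (0.846) = -3.079147.
For k = 2 (> q): gamma(2) = phi_1 gamma(1) = (-0.786)(-3.079147) = 2.420209.
Therefore gamma(2) = 2.4202 (to 4 decimal places).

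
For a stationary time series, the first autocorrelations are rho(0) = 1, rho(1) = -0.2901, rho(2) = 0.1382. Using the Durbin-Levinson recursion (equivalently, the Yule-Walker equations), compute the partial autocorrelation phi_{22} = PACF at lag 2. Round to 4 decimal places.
\phi_{22} = 0.0590

The PACF at lag k is phi_{kk}, the last component of the solution
to the Yule-Walker system G_k phi = r_k where
  (G_k)_{ij} = rho(|i - j|), (r_k)_i = rho(i), i,j = 1..k.
Equivalently, Durbin-Levinson gives phi_{kk} iteratively:
  phi_{11} = rho(1)
  phi_{kk} = [rho(k) - sum_{j=1..k-1} phi_{k-1,j} rho(k-j)]
            / [1 - sum_{j=1..k-1} phi_{k-1,j} rho(j)],
  phi_{k,j} = phi_{k-1,j} - phi_{kk} phi_{k-1,k-j},  j = 1..k-1.
Step k = 1:
  phi_11 = rho(1) = -0.2901.
Step k = 2:
  phi_22 = [rho(2) - phi_11 rho(1)] / [1 - phi_11 rho(1)] = [0.1382 - (-0.2901)(-0.2901)] / [1 - (-0.2901)(-0.2901)]
         = 0.05404199 / 0.91584199 = 0.059.
Therefore phi_{22} = 0.0590.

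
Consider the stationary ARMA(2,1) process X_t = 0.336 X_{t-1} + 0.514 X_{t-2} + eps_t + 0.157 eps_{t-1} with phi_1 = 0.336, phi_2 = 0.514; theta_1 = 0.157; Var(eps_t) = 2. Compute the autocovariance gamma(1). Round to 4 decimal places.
\gamma(1) = 5.1161

Multiply the model equation by X_{t-k} and take expectations. With theta_0 = psi_0 = 1 and psi_j the MA(infinity) weights, this gives
  gamma(k) - sum_i phi_i gamma(k-i) = c_k,
  c_k = sigma^2 * sum_{j=k..q} theta_j psi_{j-k}   (c_k = 0 for k > q),
using gamma(-m) = gamma(m).
psi-weights needed (psi_j = theta_j + sum_i phi_i psi_{j-i}):
  psi_1 = theta_1 + phi_1 = 0.157 + (0.336) = 0.493
Right-hand sides:
  c_0 = sigma^2 (1 + theta_1 psi_1) = 2 * (1 + (0.157)(0.493)) = 2 * 1.077401 = 2.154802
  c_1 = sigma^2 theta_1 = 2 * (0.157) = 0.314
  c_2 = 0
Equations for k = 0, 1, 2 (AR order 2, c_2 = 0):
  (E0) gamma(0) = phi_1 gamma(1) + phi_2 gamma(2) + c_0
  (E1) gamma(1) = phi_1 gamma(0) + phi_2 gamma(1) + c_1
  (E2) gamma(2) = phi_1 gamma(1) + phi_2 gamma(0)
From (E1): gamma(1) = A gamma(0) + B with
  A = phi_1 / (1 - phi_2) = 0.336 / 0.486 = 0.691358,   B = c_1 / (1 - phi_2) = 0.314 / 0.486 = 0.646091.
Insert (E2) into (E0): gamma(0) (1 - phi_2^2) = phi_1 (1 + phi_2) gamma(1) + c_0.
  phi_1 (1 + phi_2) = (0.336)(1.514) = 0.508704,   1 - phi_2^2 = 0.735804.
Replace gamma(1) by A gamma(0) + B and collect gamma(0):
  gamma(0) [0.735804 - (0.508704)(0.691358)] = (0.508704)(0.646091) + 2.154802
  gamma(0) * 0.384107 = 2.483471
  gamma(0) = 2.483471 / 0.384107 = 6.465564.
  gamma(1) = A gamma(0) + B = (0.691358)(6.465564) + (0.646091) = 5.11611.
Therefore gamma(1) = 5.1161 (to 4 decimal places).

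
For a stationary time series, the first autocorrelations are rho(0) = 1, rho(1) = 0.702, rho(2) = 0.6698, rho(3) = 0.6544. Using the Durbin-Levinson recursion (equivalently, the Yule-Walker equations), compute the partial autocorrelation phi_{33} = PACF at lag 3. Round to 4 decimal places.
\phi_{33} = 0.2319

The PACF at lag k is phi_{kk}, the last component of the solution
to the Yule-Walker system G_k phi = r_k where
  (G_k)_{ij} = rho(|i - j|), (r_k)_i = rho(i), i,j = 1..k.
Equivalently, Durbin-Levinson gives phi_{kk} iteratively:
  phi_{11} = rho(1)
  phi_{kk} = [rho(k) - sum_{j=1..k-1} phi_{k-1,j} rho(k-j)]
            / [1 - sum_{j=1..k-1} phi_{k-1,j} rho(j)],
  phi_{k,j} = phi_{k-1,j} - phi_{kk} phi_{k-1,k-j},  j = 1..k-1.
Step k = 1:
  phi_11 = rho(1) = 0.702.
Step k = 2:
  phi_22 = [rho(2) - phi_11 rho(1)] / [1 - phi_11 rho(1)] = [0.6698 - (0.702)(0.702)] / [1 - (0.702)(0.702)]
         = 0.176996 / 0.507196 = 0.34897.
  Update: phi_21 = phi_11 - phi_22 phi_11 = 0.702 - (0.34897)(0.702) = 0.457023.
Step k = 3:
  phi_33 = [rho(3) - phi_21 rho(2) - phi_22 rho(1)] / [1 - phi_21 rho(1) - phi_22 rho(2)]
    numerator   = 0.6544 - (0.457023)(0.6698) - (0.34897)(0.702) = 0.1033091
    denominator = 1 - (0.457023)(0.702) - (0.34897)(0.6698) = 0.44542977
  phi_33 = 0.1033091 / 0.44542977 = 0.2319.
Therefore phi_{33} = 0.2319.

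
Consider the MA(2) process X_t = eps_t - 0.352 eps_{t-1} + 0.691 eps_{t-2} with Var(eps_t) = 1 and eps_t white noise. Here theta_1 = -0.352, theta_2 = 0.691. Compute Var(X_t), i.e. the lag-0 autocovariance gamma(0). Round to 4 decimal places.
\gamma(0) = 1.6014

For an MA(q) process X_t = eps_t + sum_i theta_i eps_{t-i} with
Var(eps_t) = sigma^2, the variance is
  gamma(0) = sigma^2 * (1 + sum_i theta_i^2).
  sum_i theta_i^2 = (-0.352)^2 + (0.691)^2 = 0.123904 + 0.477481 = 0.601385.
  gamma(0) = 1 * (1 + 0.601385) = 1 * 1.601385 = 1.601385, which rounds to 1.6014.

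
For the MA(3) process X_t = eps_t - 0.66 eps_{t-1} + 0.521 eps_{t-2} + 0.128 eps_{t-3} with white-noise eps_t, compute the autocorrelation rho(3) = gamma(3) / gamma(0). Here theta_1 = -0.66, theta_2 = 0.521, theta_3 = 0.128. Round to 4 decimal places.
\rho(3) = 0.0743

For an MA(q) process with theta_0 = 1, the autocovariance is
  gamma(k) = sigma^2 * sum_{i=0..q-k} theta_i * theta_{i+k},
and rho(k) = gamma(k) / gamma(0). Sigma^2 cancels.
  numerator   = (1)*(0.128) = 0.128.
  denominator = (1)^2 + (-0.66)^2 + (0.521)^2 + (0.128)^2 = 1.723425.
  rho(3) = 0.128 / 1.723425 = 0.0743.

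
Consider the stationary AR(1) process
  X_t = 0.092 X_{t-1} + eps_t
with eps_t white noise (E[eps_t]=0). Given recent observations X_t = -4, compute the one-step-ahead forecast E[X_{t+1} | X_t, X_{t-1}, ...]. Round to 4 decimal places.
E[X_{t+1} \mid \mathcal F_t] = -0.3680

For an AR(p) model X_t = c + sum_i phi_i X_{t-i} + eps_t, the
one-step-ahead conditional mean is
  E[X_{t+1} | X_t, ...] = c + sum_i phi_i X_{t+1-i}.
Substitute known values:
  E[X_{t+1} | ...] = (0.092) * (-4)
                   = -0.3680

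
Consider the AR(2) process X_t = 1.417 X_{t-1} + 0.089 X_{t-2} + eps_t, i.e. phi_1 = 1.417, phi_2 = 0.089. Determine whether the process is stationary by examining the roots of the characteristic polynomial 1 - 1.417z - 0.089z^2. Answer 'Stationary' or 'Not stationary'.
\text{Not stationary}

The AR(p) characteristic polynomial is P(z) = 1 - 1.417z - 0.089z^2.
Stationarity requires all roots to lie outside the unit circle, i.e. |z| > 1 for every root.
Set 1 + (-1.417) z + (-0.089) z^2 = 0, i.e. a z^2 + b z + c = 0 with a = -0.089, b = -1.417, c = 1.
Discriminant D = b^2 - 4ac = (-1.417)^2 - 4*(-0.089)*1 = 2.007889 - (-0.356) = 2.363889.
D >= 0, so the roots are real: z = (-b +/- sqrt(D)) / (2a) = (1.417 +/- 1.537494) / (-0.178).
  z_1 = (1.417 + 1.537494) / (-0.178) = -16.5983,   |z_1| = 16.5983.
  z_2 = (1.417 - 1.537494) / (-0.178) = 0.6769,   |z_2| = 0.6769.
Moduli of all roots: 16.5983, 0.6769.
All moduli strictly greater than 1? No.
Verdict: Not stationary.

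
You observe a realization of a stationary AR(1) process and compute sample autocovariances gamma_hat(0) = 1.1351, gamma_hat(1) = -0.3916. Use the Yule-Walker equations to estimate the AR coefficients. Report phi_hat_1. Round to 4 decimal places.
\hat\phi_{1} = -0.3450

The Yule-Walker equations for an AR(p) process read, in matrix form,
  Gamma_p phi = r_p,   with   (Gamma_p)_{ij} = gamma(|i - j|),
                       (r_p)_i = gamma(i),   i,j = 1..p.
Substitute the sample gammas (Toeplitz matrix and right-hand side of size 1):
  Gamma_p = [[1.1351]]
  r_p     = [-0.3916]
With p = 1 this is the single equation gamma(0) phi_1 = gamma(1):
  phi_hat_1 = gamma(1) / gamma(0) = -0.3916 / 1.1351 = -0.3450.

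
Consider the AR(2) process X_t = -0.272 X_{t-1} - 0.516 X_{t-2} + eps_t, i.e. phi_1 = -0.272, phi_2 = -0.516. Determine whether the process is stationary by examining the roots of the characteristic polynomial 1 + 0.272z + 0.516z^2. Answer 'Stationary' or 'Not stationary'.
\text{Stationary}

The AR(p) characteristic polynomial is P(z) = 1 + 0.272z + 0.516z^2.
Stationarity requires all roots to lie outside the unit circle, i.e. |z| > 1 for every root.
Set 1 + (0.272) z + (0.516) z^2 = 0, i.e. a z^2 + b z + c = 0 with a = 0.516, b = 0.272, c = 1.
Discriminant D = b^2 - 4ac = (0.272)^2 - 4*(0.516)*1 = 0.073984 - (2.064) = -1.990016.
D < 0, so the roots are the complex-conjugate pair z = (-b +/- i sqrt(-D)) / (2a) = -0.2636 +/- 1.3669i.
For a conjugate pair |z|^2 = z * conj(z) = (product of roots) = c/a = 1/(0.516) = 1.937984, so |z| = sqrt(1.937984) = 1.3921 for both roots.
Moduli of all roots: 1.3921, 1.3921.
All moduli strictly greater than 1? Yes.
Verdict: Stationary.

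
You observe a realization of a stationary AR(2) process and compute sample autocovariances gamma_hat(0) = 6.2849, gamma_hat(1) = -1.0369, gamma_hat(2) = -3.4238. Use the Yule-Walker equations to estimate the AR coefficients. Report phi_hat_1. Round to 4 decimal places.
\hat\phi_{1} = -0.2620

The Yule-Walker equations for an AR(p) process read, in matrix form,
  Gamma_p phi = r_p,   with   (Gamma_p)_{ij} = gamma(|i - j|),
                       (r_p)_i = gamma(i),   i,j = 1..p.
Substitute the sample gammas (Toeplitz matrix and right-hand side of size 2):
  Gamma_p = [[6.2849, -1.0369], [-1.0369, 6.2849]]
  r_p     = [-1.0369, -3.4238]
Written out:
  6.2849 phi_1 - 1.0369 phi_2 = -1.0369
  -1.0369 phi_1 + 6.2849 phi_2 = -3.4238
Solve by Cramer's rule:
  det = gamma(0)^2 - gamma(1)^2 = (6.2849)^2 - (-1.0369)^2 = 39.49996801 - 1.07516161 = 38.4248064
  phi_hat_1 = [gamma(1) gamma(0) - gamma(1) gamma(2)] / det = [(-1.0369)(6.2849) - (-1.0369)(-3.4238)] / 38.4248064 = -10.06695103 / 38.4248064 = -0.262
  phi_hat_2 = [gamma(0) gamma(2) - gamma(1)^2] / det = [(6.2849)(-3.4238) - (-1.0369)^2] / 38.4248064 = -22.59340223 / 38.4248064 = -0.588
So phi_hat = [-0.2620, -0.5880].
Therefore phi_hat_1 = -0.2620.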